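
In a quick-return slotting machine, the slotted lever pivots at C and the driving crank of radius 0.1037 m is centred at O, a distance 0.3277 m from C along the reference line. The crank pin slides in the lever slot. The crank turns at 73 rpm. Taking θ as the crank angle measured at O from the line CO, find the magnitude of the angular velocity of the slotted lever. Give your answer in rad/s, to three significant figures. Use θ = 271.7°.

0.748

ω = 7.645 rad/s (from 73 rpm).
Crank pin A relative to C: A = (d + r cosθ, r sinθ); lever angle φ = atan2(r sinθ, d + r cosθ).
Differentiating tanφ: φ̇ = rω(d cosθ + r)/(d² + r² + 2dr cosθ).
d² + r² + 2dr cosθ = |CA|² = 0.120157 m²;  d cosθ + r = +0.11342 m.
|ω_lever| = |0.1037·7.645·+0.11342| / 0.120157 = 0.7483 rad/s.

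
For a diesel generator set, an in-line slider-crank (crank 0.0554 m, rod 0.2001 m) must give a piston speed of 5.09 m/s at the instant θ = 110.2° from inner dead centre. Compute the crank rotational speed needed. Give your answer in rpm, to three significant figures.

For an in-line slider-crank, |v_piston| = rω|sinθ|·[1 + r cosθ/√(L² − r² sin²θ)].
With r = 0.0554 m, L = 0.2001 m, θ = 110.2°: the bracketed kinematic factor |dx/dθ| = 0.046845 m.
ω = v/|dx/dθ| = 5.09/0.046845 = 108.66 rad/s.
N = 60ω/(2π) = 1037.6 rpm.

1040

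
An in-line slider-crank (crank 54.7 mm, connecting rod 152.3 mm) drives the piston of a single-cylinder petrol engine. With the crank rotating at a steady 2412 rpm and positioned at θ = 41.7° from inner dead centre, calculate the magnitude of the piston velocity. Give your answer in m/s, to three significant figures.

ω = 2π·2412/60 = 252.6 rad/s
For an in-line slider-crank, x = r cosθ + √(L² − r² sin²θ), so v = −rω sinθ·[1 + r cosθ/√(L² − r² sin²θ)].
With r = 0.0547 m, L = 0.1523 m, θ = 41.7°: √(L² − r² sin²θ) = 0.14789 m.
v = −0.0547·252.6·0.66523·[1 + 0.0547·0.74664/0.14789] = -11.729 m/s.
|v| = 11.729 m/s.

11.7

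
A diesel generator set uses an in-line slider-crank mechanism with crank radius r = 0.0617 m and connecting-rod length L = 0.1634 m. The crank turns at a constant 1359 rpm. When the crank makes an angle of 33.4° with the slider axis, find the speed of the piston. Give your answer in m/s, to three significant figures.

ω = 2π·1359/60 = 142.3 rad/s
For an in-line slider-crank, x = r cosθ + √(L² − r² sin²θ), so v = −rω sinθ·[1 + r cosθ/√(L² − r² sin²θ)].
With r = 0.0617 m, L = 0.1634 m, θ = 33.4°: √(L² − r² sin²θ) = 0.15983 m.
v = −0.0617·142.3·0.55048·[1 + 0.0617·0.83485/0.15983] = -6.3914 m/s.
|v| = 6.3914 m/s.

6.39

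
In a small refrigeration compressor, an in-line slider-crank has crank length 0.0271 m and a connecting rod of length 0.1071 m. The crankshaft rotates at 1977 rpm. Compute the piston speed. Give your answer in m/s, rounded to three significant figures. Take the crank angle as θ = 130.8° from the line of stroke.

ω = 2π·1977/60 = 207 rad/s
For an in-line slider-crank, x = r cosθ + √(L² − r² sin²θ), so v = −rω sinθ·[1 + r cosθ/√(L² − r² sin²θ)].
With r = 0.0271 m, L = 0.1071 m, θ = 130.8°: √(L² − r² sin²θ) = 0.10512 m.
v = −0.0271·207·0.75700·[1 + 0.0271·-0.65342/0.10512] = -3.5317 m/s.
|v| = 3.5317 m/s.

3.53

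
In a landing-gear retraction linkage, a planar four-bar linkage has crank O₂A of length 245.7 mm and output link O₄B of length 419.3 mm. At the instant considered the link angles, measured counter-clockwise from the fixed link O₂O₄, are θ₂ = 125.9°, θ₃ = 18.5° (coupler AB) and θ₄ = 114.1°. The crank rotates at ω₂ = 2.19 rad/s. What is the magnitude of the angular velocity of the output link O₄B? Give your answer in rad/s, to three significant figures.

1.23

ω₂ = 2.19 rad/s
Differentiating the loop-closure r₂e^{iθ₂}+r₃e^{iθ₃}=r₁+r₄e^{iθ₄} gives r₂ω₂e^{iθ₂}+r₃ω₃e^{iθ₃}=r₄ω₄e^{iθ₄}.
Eliminating the other unknown: ω₄ = r₂ω₂ sin(θ₂−θ₃) / [r₄ sin(θ₄−θ₃)].
Numerator sine = +0.95424; denominator sine = +0.99523.
Result = 0.2457·2.19·(+0.95424) / (0.4193·(+0.99523)) = +1.2304 rad/s; magnitude 1.2304 rad/s.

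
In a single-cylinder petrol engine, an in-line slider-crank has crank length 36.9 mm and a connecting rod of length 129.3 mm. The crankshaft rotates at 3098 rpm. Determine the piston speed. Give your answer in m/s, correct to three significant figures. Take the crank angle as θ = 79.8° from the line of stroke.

ω = 2π·3098/60 = 324.4 rad/s
For an in-line slider-crank, x = r cosθ + √(L² − r² sin²θ), so v = −rω sinθ·[1 + r cosθ/√(L² − r² sin²θ)].
With r = 0.0369 m, L = 0.1293 m, θ = 79.8°: √(L² − r² sin²θ) = 0.1241 m.
v = −0.0369·324.4·0.98420·[1 + 0.0369·0.17708/0.1241] = -12.402 m/s.
|v| = 12.402 m/s.

12.4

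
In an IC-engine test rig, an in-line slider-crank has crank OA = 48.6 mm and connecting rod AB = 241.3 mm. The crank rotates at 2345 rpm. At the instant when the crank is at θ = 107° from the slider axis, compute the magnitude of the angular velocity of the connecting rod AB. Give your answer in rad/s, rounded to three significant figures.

14.7

ω = 245.6 rad/s (converted from 2345 rpm).
The rod makes angle φ with the slider axis where L sinφ = r sinθ; differentiating, L cosφ·φ̇ = r ω cosθ.
L cosφ = √(L² − r² sin²θ) = 0.23678 m.
|ω_rod| = r ω |cosθ| / √(L² − r² sin²θ) = 0.0486·245.6·0.29237/0.23678 = 14.737 rad/s.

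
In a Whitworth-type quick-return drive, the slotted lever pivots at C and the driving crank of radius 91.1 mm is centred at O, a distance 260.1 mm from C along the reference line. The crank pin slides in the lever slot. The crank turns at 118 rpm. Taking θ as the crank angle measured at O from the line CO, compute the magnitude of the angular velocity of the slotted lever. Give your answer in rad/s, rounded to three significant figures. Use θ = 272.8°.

1.49

ω = 12.36 rad/s (from 118 rpm).
Crank pin A relative to C: A = (d + r cosθ, r sinθ); lever angle φ = atan2(r sinθ, d + r cosθ).
Differentiating tanφ: φ̇ = rω(d cosθ + r)/(d² + r² + 2dr cosθ).
d² + r² + 2dr cosθ = |CA|² = 0.0782662 m²;  d cosθ + r = +0.10381 m.
|ω_lever| = |0.0911·12.36·+0.10381| / 0.0782662 = 1.4931 rad/s.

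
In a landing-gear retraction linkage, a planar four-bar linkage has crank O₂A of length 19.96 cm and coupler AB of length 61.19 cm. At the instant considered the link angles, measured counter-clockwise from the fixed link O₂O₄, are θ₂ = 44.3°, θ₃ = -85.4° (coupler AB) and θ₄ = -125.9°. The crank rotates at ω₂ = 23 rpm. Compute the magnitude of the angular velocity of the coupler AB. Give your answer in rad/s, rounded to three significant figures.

ω₂ = 2.409 rad/s (from 23 rpm).
Differentiating the loop-closure r₂e^{iθ₂}+r₃e^{iθ₃}=r₁+r₄e^{iθ₄} gives r₂ω₂e^{iθ₂}+r₃ω₃e^{iθ₃}=r₄ω₄e^{iθ₄}.
Eliminating the other unknown: ω₃ = r₂ω₂ sin(θ₄−θ₂) / [r₃ sin(θ₃−θ₄)].
Numerator sine = -0.17021; denominator sine = +0.64945.
Result = 0.1996·2.409·(-0.17021) / (0.6119·(+0.64945)) = -0.20591 rad/s; magnitude 0.20591 rad/s.

0.206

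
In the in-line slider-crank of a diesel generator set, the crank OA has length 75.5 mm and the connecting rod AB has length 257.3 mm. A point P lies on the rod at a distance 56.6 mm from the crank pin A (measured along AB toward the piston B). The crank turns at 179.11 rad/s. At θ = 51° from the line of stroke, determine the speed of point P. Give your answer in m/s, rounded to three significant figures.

ω = 179.1 rad/s.  Crank-pin speed |V_A| = rω = 13.523 m/s, perpendicular to OA.
Rod angle: sinφ = −(r/L) sinθ ⇒ φ = -13.182°; ω_rod = −rω cosθ/√(L²−r²sin²θ) = -33.97 rad/s.
V_P = V_A + ω_rod × AP, with AP = 0.0566 m along the rod.
Components: V_Px = −rω sinθ − a·ω_rod·sinφ = -10.948 m/s;  V_Py = rω cosθ + a·ω_rod·cosφ = +6.6381 m/s.
|V_P| = √(V_Px² + V_Py²) = 12.803 m/s.

12.8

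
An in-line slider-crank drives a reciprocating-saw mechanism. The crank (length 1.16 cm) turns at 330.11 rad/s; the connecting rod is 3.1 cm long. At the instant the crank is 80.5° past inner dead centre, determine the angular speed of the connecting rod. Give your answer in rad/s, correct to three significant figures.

21.9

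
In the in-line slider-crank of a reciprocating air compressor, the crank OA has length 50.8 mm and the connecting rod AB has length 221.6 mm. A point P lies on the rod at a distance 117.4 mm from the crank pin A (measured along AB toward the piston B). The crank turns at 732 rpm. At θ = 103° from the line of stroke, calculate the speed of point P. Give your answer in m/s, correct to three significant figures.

3.71

ω = 76.65 rad/s.  Crank-pin speed |V_A| = rω = 3.8941 m/s, perpendicular to OA.
Rod angle: sinφ = −(r/L) sinθ ⇒ φ = -12.907°; ω_rod = −rω cosθ/√(L²−r²sin²θ) = +4.0554 rad/s.
V_P = V_A + ω_rod × AP, with AP = 0.1174 m along the rod.
Components: V_Px = −rω sinθ − a·ω_rod·sinφ = -3.6879 m/s;  V_Py = rω cosθ + a·ω_rod·cosφ = -0.4119 m/s.
|V_P| = √(V_Px² + V_Py²) = 3.7108 m/s.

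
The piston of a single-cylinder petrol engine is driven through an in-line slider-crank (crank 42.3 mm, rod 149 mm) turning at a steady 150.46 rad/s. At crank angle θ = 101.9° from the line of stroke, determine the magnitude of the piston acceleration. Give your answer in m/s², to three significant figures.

455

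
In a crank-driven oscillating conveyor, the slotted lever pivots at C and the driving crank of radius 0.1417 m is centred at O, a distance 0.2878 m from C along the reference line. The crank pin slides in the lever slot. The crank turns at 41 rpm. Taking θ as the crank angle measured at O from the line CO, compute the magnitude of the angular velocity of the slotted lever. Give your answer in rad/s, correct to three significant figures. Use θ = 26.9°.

ω = 4.294 rad/s (from 41 rpm).
Crank pin A relative to C: A = (d + r cosθ, r sinθ); lever angle φ = atan2(r sinθ, d + r cosθ).
Differentiating tanφ: φ̇ = rω(d cosθ + r)/(d² + r² + 2dr cosθ).
d² + r² + 2dr cosθ = |CA|² = 0.175645 m²;  d cosθ + r = +0.39836 m.
|ω_lever| = |0.1417·4.294·+0.39836| / 0.175645 = 1.3798 rad/s.

1.38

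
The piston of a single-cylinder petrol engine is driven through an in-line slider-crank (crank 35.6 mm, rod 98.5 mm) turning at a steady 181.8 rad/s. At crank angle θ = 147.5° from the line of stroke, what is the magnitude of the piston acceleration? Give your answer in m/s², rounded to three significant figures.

797

ω = 181.8 rad/s
x(θ) = r cosθ + √(L² − r² sin²θ); with ω constant, a = ω²·d²x/dθ².
d²x/dθ² = −r cosθ − r²(cos2θ)/√u − r⁴ sin²2θ/(4u^{3/2}),  u = L² − r² sin²θ = 0.00933637 m².
Substituting r = 0.0356 m, L = 0.0985 m, θ = 147.5°: d²x/dθ² = +0.024116 m.
a = ω²·d²x/dθ² = (181.8)²·(+0.024116) = +797.06 m/s²;  |a| = 797.06 m/s².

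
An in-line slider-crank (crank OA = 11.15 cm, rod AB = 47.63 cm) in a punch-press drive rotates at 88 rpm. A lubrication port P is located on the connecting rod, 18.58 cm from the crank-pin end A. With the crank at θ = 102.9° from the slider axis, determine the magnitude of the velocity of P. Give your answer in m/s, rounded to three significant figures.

ω = 9.215 rad/s.  Crank-pin speed |V_A| = rω = 1.0275 m/s, perpendicular to OA.
Rod angle: sinφ = −(r/L) sinθ ⇒ φ = -13.190°; ω_rod = −rω cosθ/√(L²−r²sin²θ) = +0.49466 rad/s.
V_P = V_A + ω_rod × AP, with AP = 0.1858 m along the rod.
Components: V_Px = −rω sinθ − a·ω_rod·sinφ = -0.9806 m/s;  V_Py = rω cosθ + a·ω_rod·cosφ = -0.13991 m/s.
|V_P| = √(V_Px² + V_Py²) = 0.99054 m/s.

0.991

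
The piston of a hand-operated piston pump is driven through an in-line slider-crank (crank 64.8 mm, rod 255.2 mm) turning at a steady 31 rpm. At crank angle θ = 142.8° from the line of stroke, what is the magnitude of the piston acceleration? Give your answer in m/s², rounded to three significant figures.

ω = 2π·31/60 = 3.246 rad/s
x(θ) = r cosθ + √(L² − r² sin²θ); with ω constant, a = ω²·d²x/dθ².
d²x/dθ² = −r cosθ − r²(cos2θ)/√u − r⁴ sin²2θ/(4u^{3/2}),  u = L² − r² sin²θ = 0.0635921 m².
Substituting r = 0.0648 m, L = 0.2552 m, θ = 142.8°: d²x/dθ² = +0.046882 m.
a = ω²·d²x/dθ² = (3.246)²·(+0.046882) = +0.49407 m/s²;  |a| = 0.49407 m/s².

0.494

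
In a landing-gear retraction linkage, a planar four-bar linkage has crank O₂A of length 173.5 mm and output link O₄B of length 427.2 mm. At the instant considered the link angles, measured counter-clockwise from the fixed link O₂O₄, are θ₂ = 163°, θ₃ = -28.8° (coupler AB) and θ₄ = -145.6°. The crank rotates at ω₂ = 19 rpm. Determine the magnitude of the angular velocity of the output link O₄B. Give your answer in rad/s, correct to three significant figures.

0.185

ω₂ = 1.99 rad/s (from 19 rpm).
Differentiating the loop-closure r₂e^{iθ₂}+r₃e^{iθ₃}=r₁+r₄e^{iθ₄} gives r₂ω₂e^{iθ₂}+r₃ω₃e^{iθ₃}=r₄ω₄e^{iθ₄}.
Eliminating the other unknown: ω₄ = r₂ω₂ sin(θ₂−θ₃) / [r₄ sin(θ₄−θ₃)].
Numerator sine = -0.20450; denominator sine = -0.89259.
Result = 0.1735·1.99·(-0.20450) / (0.4272·(-0.89259)) = +0.18513 rad/s; magnitude 0.18513 rad/s.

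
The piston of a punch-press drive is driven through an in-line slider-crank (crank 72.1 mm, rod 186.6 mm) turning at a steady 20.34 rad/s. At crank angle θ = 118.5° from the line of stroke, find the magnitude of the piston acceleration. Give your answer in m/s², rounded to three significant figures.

20.5

ω = 20.34 rad/s
x(θ) = r cosθ + √(L² − r² sin²θ); with ω constant, a = ω²·d²x/dθ².
d²x/dθ² = −r cosθ − r²(cos2θ)/√u − r⁴ sin²2θ/(4u^{3/2}),  u = L² − r² sin²θ = 0.0308047 m².
Substituting r = 0.0721 m, L = 0.1866 m, θ = 118.5°: d²x/dθ² = +0.049656 m.
a = ω²·d²x/dθ² = (20.34)²·(+0.049656) = +20.543 m/s²;  |a| = 20.543 m/s².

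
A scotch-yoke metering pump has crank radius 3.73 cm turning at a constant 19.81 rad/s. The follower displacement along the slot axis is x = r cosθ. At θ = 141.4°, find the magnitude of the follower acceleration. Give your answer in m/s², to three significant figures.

ω = 19.81 rad/s
x = r cosθ ⇒ ẍ = −rω² cosθ (ω constant).
|a| = rω²|cosθ| = 0.0373·(19.81)²·|cos 141.4°| = 11.44 m/s².

11.4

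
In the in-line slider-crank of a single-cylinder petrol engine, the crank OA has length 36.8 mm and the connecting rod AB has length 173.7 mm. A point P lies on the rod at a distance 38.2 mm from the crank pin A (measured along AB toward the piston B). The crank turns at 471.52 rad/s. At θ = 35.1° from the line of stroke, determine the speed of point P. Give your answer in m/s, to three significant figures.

15.2

ω = 471.5 rad/s.  Crank-pin speed |V_A| = rω = 17.352 m/s, perpendicular to OA.
Rod angle: sinφ = −(r/L) sinθ ⇒ φ = -6.997°; ω_rod = −rω cosθ/√(L²−r²sin²θ) = -82.343 rad/s.
V_P = V_A + ω_rod × AP, with AP = 0.0382 m along the rod.
Components: V_Px = −rω sinθ − a·ω_rod·sinφ = -10.361 m/s;  V_Py = rω cosθ + a·ω_rod·cosφ = +11.074 m/s.
|V_P| = √(V_Px² + V_Py²) = 15.165 m/s.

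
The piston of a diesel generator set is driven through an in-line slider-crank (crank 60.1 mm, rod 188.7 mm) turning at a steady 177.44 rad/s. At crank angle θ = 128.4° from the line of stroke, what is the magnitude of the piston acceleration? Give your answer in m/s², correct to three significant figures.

ω = 177.4 rad/s
x(θ) = r cosθ + √(L² − r² sin²θ); with ω constant, a = ω²·d²x/dθ².
d²x/dθ² = −r cosθ − r²(cos2θ)/√u − r⁴ sin²2θ/(4u^{3/2}),  u = L² − r² sin²θ = 0.0333893 m².
Substituting r = 0.0601 m, L = 0.1887 m, θ = 128.4°: d²x/dθ² = +0.041338 m.
a = ω²·d²x/dθ² = (177.4)²·(+0.041338) = +1301.5 m/s²;  |a| = 1301.5 m/s².

1300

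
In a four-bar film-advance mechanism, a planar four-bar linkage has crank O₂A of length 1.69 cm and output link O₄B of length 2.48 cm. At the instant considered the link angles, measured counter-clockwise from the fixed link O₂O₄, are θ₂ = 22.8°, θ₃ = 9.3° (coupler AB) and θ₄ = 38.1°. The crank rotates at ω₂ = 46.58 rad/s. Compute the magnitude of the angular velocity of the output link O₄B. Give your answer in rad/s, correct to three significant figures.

15.4

ω₂ = 46.58 rad/s
Differentiating the loop-closure r₂e^{iθ₂}+r₃e^{iθ₃}=r₁+r₄e^{iθ₄} gives r₂ω₂e^{iθ₂}+r₃ω₃e^{iθ₃}=r₄ω₄e^{iθ₄}.
Eliminating the other unknown: ω₄ = r₂ω₂ sin(θ₂−θ₃) / [r₄ sin(θ₄−θ₃)].
Numerator sine = +0.23345; denominator sine = +0.48175.
Result = 0.0169·46.58·(+0.23345) / (0.0248·(+0.48175)) = +15.381 rad/s; magnitude 15.381 rad/s.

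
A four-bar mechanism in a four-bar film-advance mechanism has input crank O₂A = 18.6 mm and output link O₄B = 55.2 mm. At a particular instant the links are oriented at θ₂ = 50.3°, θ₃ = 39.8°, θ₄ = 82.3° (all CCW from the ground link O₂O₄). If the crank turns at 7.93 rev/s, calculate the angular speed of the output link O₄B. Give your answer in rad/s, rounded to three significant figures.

ω₂ = 49.83 rad/s (from 7.93 rev/s).
Differentiating the loop-closure r₂e^{iθ₂}+r₃e^{iθ₃}=r₁+r₄e^{iθ₄} gives r₂ω₂e^{iθ₂}+r₃ω₃e^{iθ₃}=r₄ω₄e^{iθ₄}.
Eliminating the other unknown: ω₄ = r₂ω₂ sin(θ₂−θ₃) / [r₄ sin(θ₄−θ₃)].
Numerator sine = +0.18224; denominator sine = +0.67559.
Result = 0.0186·49.83·(+0.18224) / (0.0552·(+0.67559)) = +4.5287 rad/s; magnitude 4.5287 rad/s.

4.53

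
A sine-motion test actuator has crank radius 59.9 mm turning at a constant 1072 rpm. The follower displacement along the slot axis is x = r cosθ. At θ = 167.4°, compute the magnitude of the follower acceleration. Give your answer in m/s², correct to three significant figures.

737

ω = 112.3 rad/s (from 1072 rpm).
x = r cosθ ⇒ ẍ = −rω² cosθ (ω constant).
|a| = rω²|cosθ| = 0.0599·(112.3)²·|cos 167.4°| = 736.69 m/s².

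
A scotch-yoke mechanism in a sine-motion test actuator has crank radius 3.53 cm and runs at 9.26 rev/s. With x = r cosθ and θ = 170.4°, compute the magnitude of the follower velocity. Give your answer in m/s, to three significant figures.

ω = 58.18 rad/s (from 9.26 rev/s).
x = r cosθ ⇒ ẋ = −rω sinθ.
|v| = rω|sinθ| = 0.0353·58.18·|sin 170.4°| = 0.34252 m/s.

0.343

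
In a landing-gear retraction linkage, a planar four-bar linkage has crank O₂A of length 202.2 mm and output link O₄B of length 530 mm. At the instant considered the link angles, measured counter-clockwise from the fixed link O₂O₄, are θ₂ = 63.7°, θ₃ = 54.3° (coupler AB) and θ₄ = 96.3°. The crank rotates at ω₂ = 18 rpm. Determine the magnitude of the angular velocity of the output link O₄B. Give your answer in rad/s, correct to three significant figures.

ω₂ = 1.885 rad/s (from 18 rpm).
Differentiating the loop-closure r₂e^{iθ₂}+r₃e^{iθ₃}=r₁+r₄e^{iθ₄} gives r₂ω₂e^{iθ₂}+r₃ω₃e^{iθ₃}=r₄ω₄e^{iθ₄}.
Eliminating the other unknown: ω₄ = r₂ω₂ sin(θ₂−θ₃) / [r₄ sin(θ₄−θ₃)].
Numerator sine = +0.16333; denominator sine = +0.66913.
Result = 0.2022·1.885·(+0.16333) / (0.53·(+0.66913)) = +0.17553 rad/s; magnitude 0.17553 rad/s.

0.176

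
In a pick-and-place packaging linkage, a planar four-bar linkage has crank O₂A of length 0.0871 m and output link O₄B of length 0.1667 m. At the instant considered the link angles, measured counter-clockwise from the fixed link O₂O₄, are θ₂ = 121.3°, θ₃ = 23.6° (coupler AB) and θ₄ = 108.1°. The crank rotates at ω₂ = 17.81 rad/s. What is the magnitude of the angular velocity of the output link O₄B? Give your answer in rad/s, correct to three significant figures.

ω₂ = 17.81 rad/s
Differentiating the loop-closure r₂e^{iθ₂}+r₃e^{iθ₃}=r₁+r₄e^{iθ₄} gives r₂ω₂e^{iθ₂}+r₃ω₃e^{iθ₃}=r₄ω₄e^{iθ₄}.
Eliminating the other unknown: ω₄ = r₂ω₂ sin(θ₂−θ₃) / [r₄ sin(θ₄−θ₃)].
Numerator sine = +0.99098; denominator sine = +0.99540.
Result = 0.0871·17.81·(+0.99098) / (0.1667·(+0.99540)) = +9.2644 rad/s; magnitude 9.2644 rad/s.

9.26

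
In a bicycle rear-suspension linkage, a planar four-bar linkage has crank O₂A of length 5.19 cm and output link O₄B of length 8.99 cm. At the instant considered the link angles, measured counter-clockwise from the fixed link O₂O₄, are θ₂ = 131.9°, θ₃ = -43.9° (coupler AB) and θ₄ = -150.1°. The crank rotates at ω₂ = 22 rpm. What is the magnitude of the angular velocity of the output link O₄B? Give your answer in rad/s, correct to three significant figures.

0.101

ω₂ = 2.304 rad/s (from 22 rpm).
Differentiating the loop-closure r₂e^{iθ₂}+r₃e^{iθ₃}=r₁+r₄e^{iθ₄} gives r₂ω₂e^{iθ₂}+r₃ω₃e^{iθ₃}=r₄ω₄e^{iθ₄}.
Eliminating the other unknown: ω₄ = r₂ω₂ sin(θ₂−θ₃) / [r₄ sin(θ₄−θ₃)].
Numerator sine = +0.07324; denominator sine = -0.96029.
Result = 0.0519·2.304·(+0.07324) / (0.0899·(-0.96029)) = -0.10144 rad/s; magnitude 0.10144 rad/s.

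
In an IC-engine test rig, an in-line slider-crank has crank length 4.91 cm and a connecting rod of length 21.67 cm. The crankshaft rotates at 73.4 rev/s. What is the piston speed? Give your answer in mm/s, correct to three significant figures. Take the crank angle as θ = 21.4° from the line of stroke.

10000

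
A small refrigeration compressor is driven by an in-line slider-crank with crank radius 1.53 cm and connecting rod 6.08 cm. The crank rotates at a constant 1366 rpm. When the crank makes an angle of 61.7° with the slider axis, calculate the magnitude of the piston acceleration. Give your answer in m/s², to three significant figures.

ω = 2π·1366/60 = 143 rad/s
x(θ) = r cosθ + √(L² − r² sin²θ); with ω constant, a = ω²·d²x/dθ².
d²x/dθ² = −r cosθ − r²(cos2θ)/√u − r⁴ sin²2θ/(4u^{3/2}),  u = L² − r² sin²θ = 0.00351516 m².
Substituting r = 0.0153 m, L = 0.0608 m, θ = 61.7°: d²x/dθ² = -0.0051259 m.
a = ω²·d²x/dθ² = (143)²·(-0.0051259) = -104.89 m/s²;  |a| = 104.89 m/s².

105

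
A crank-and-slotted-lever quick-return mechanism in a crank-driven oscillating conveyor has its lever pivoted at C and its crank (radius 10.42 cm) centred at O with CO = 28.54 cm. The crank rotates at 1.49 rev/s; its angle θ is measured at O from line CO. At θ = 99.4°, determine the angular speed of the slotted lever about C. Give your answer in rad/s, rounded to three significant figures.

0.680

ω = 9.362 rad/s (from 1.49 rev/s).
Crank pin A relative to C: A = (d + r cosθ, r sinθ); lever angle φ = atan2(r sinθ, d + r cosθ).
Differentiating tanφ: φ̇ = rω(d cosθ + r)/(d² + r² + 2dr cosθ).
d² + r² + 2dr cosθ = |CA|² = 0.0825966 m²;  d cosθ + r = +0.057587 m.
|ω_lever| = |0.1042·9.362·+0.057587| / 0.0825966 = 0.68013 rad/s.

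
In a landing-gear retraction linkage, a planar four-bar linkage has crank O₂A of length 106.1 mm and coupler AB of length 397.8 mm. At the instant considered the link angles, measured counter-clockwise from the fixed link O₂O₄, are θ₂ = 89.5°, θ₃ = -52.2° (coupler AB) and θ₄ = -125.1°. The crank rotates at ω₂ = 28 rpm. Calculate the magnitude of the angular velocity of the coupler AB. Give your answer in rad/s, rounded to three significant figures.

0.465

ω₂ = 2.932 rad/s (from 28 rpm).
Differentiating the loop-closure r₂e^{iθ₂}+r₃e^{iθ₃}=r₁+r₄e^{iθ₄} gives r₂ω₂e^{iθ₂}+r₃ω₃e^{iθ₃}=r₄ω₄e^{iθ₄}.
Eliminating the other unknown: ω₃ = r₂ω₂ sin(θ₄−θ₂) / [r₃ sin(θ₃−θ₄)].
Numerator sine = +0.56784; denominator sine = +0.95579.
Result = 0.1061·2.932·(+0.56784) / (0.3978·(+0.95579)) = +0.46462 rad/s; magnitude 0.46462 rad/s.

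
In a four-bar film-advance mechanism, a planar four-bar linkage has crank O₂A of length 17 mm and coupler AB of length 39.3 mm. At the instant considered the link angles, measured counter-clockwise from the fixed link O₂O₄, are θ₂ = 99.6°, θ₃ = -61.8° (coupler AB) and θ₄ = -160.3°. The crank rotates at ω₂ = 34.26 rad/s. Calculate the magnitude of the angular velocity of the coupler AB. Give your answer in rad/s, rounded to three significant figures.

ω₂ = 34.26 rad/s
Differentiating the loop-closure r₂e^{iθ₂}+r₃e^{iθ₃}=r₁+r₄e^{iθ₄} gives r₂ω₂e^{iθ₂}+r₃ω₃e^{iθ₃}=r₄ω₄e^{iθ₄}.
Eliminating the other unknown: ω₃ = r₂ω₂ sin(θ₄−θ₂) / [r₃ sin(θ₃−θ₄)].
Numerator sine = +0.98450; denominator sine = +0.98902.
Result = 0.017·34.26·(+0.98450) / (0.0393·(+0.98902)) = +14.752 rad/s; magnitude 14.752 rad/s.

14.8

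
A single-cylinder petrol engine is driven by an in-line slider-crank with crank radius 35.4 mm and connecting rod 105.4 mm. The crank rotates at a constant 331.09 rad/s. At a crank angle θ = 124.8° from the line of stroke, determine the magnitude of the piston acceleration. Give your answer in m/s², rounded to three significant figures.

ω = 331.1 rad/s
x(θ) = r cosθ + √(L² − r² sin²θ); with ω constant, a = ω²·d²x/dθ².
d²x/dθ² = −r cosθ − r²(cos2θ)/√u − r⁴ sin²2θ/(4u^{3/2}),  u = L² − r² sin²θ = 0.0102642 m².
Substituting r = 0.0354 m, L = 0.1054 m, θ = 124.8°: d²x/dθ² = +0.024183 m.
a = ω²·d²x/dθ² = (331.1)²·(+0.024183) = +2651 m/s²;  |a| = 2651 m/s².

2650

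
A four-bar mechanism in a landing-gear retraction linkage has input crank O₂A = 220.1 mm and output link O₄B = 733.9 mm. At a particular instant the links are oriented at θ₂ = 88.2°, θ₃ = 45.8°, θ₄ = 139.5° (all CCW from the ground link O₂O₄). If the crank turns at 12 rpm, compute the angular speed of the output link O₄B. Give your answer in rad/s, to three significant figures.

ω₂ = 1.257 rad/s (from 12 rpm).
Differentiating the loop-closure r₂e^{iθ₂}+r₃e^{iθ₃}=r₁+r₄e^{iθ₄} gives r₂ω₂e^{iθ₂}+r₃ω₃e^{iθ₃}=r₄ω₄e^{iθ₄}.
Eliminating the other unknown: ω₄ = r₂ω₂ sin(θ₂−θ₃) / [r₄ sin(θ₄−θ₃)].
Numerator sine = +0.67430; denominator sine = +0.99792.
Result = 0.2201·1.257·(+0.67430) / (0.7339·(+0.99792)) = +0.25466 rad/s; magnitude 0.25466 rad/s.

0.255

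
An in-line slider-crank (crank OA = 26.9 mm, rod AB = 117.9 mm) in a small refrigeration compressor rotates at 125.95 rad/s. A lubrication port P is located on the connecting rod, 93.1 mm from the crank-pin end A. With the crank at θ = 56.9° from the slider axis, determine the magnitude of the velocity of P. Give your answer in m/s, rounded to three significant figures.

ω = 126 rad/s.  Crank-pin speed |V_A| = rω = 3.3881 m/s, perpendicular to OA.
Rod angle: sinφ = −(r/L) sinθ ⇒ φ = -11.019°; ω_rod = −rω cosθ/√(L²−r²sin²θ) = -15.988 rad/s.
V_P = V_A + ω_rod × AP, with AP = 0.0931 m along the rod.
Components: V_Px = −rω sinθ − a·ω_rod·sinφ = -3.1227 m/s;  V_Py = rω cosθ + a·ω_rod·cosφ = +0.38919 m/s.
|V_P| = √(V_Px² + V_Py²) = 3.1469 m/s.

3.15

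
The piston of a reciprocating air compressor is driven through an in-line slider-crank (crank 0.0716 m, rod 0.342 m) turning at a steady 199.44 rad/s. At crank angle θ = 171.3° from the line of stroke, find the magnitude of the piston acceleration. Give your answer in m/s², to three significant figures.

ω = 199.4 rad/s
x(θ) = r cosθ + √(L² − r² sin²θ); with ω constant, a = ω²·d²x/dθ².
d²x/dθ² = −r cosθ − r²(cos2θ)/√u − r⁴ sin²2θ/(4u^{3/2}),  u = L² − r² sin²θ = 0.116847 m².
Substituting r = 0.0716 m, L = 0.342 m, θ = 171.3°: d²x/dθ² = +0.05645 m.
a = ω²·d²x/dθ² = (199.4)²·(+0.05645) = +2245.4 m/s²;  |a| = 2245.4 m/s².

2250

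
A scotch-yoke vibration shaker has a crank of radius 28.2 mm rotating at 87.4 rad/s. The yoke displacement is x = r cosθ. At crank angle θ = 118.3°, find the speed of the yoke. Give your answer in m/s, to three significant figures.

ω = 87.4 rad/s
x = r cosθ ⇒ ẋ = −rω sinθ.
|v| = rω|sinθ| = 0.0282·87.4·|sin 118.3°| = 2.1701 m/s.

2.17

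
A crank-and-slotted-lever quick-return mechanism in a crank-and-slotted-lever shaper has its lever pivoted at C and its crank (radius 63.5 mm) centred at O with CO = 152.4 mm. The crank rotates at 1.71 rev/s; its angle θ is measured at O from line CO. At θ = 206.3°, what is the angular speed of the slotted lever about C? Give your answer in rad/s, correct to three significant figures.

ω = 10.74 rad/s (from 1.71 rev/s).
Crank pin A relative to C: A = (d + r cosθ, r sinθ); lever angle φ = atan2(r sinθ, d + r cosθ).
Differentiating tanφ: φ̇ = rω(d cosθ + r)/(d² + r² + 2dr cosθ).
d² + r² + 2dr cosθ = |CA|² = 0.00990669 m²;  d cosθ + r = -0.073125 m.
|ω_lever| = |0.0635·10.74·-0.073125| / 0.00990669 = 5.036 rad/s.

5.04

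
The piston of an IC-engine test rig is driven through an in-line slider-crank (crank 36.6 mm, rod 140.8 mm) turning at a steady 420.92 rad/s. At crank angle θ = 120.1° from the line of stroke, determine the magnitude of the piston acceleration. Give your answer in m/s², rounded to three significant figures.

ω = 420.9 rad/s
x(θ) = r cosθ + √(L² − r² sin²θ); with ω constant, a = ω²·d²x/dθ².
d²x/dθ² = −r cosθ − r²(cos2θ)/√u − r⁴ sin²2θ/(4u^{3/2}),  u = L² − r² sin²θ = 0.018822 m².
Substituting r = 0.0366 m, L = 0.1408 m, θ = 120.1°: d²x/dθ² = +0.023077 m.
a = ω²·d²x/dθ² = (420.9)²·(+0.023077) = +4088.6 m/s²;  |a| = 4088.6 m/s².

4090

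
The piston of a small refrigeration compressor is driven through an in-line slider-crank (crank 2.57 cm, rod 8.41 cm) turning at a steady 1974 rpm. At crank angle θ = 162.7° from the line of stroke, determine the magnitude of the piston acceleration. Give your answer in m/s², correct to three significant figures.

769

ω = 2π·1974/60 = 206.7 rad/s
x(θ) = r cosθ + √(L² − r² sin²θ); with ω constant, a = ω²·d²x/dθ².
d²x/dθ² = −r cosθ − r²(cos2θ)/√u − r⁴ sin²2θ/(4u^{3/2}),  u = L² − r² sin²θ = 0.0070144 m².
Substituting r = 0.0257 m, L = 0.0841 m, θ = 162.7°: d²x/dθ² = +0.017986 m.
a = ω²·d²x/dθ² = (206.7)²·(+0.017986) = +768.58 m/s²;  |a| = 768.58 m/s².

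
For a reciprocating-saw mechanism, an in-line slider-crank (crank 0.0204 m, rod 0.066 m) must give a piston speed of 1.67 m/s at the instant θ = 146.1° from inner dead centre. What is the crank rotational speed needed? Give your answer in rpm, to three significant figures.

For an in-line slider-crank, |v_piston| = rω|sinθ|·[1 + r cosθ/√(L² − r² sin²θ)].
With r = 0.0204 m, L = 0.066 m, θ = 146.1°: the bracketed kinematic factor |dx/dθ| = 0.0084146 m.
ω = v/|dx/dθ| = 1.67/0.0084146 = 198.46 rad/s.
N = 60ω/(2π) = 1895.2 rpm.

1900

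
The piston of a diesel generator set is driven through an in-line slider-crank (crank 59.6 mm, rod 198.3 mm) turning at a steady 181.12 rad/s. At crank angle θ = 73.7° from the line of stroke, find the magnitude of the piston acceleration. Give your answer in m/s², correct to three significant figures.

ω = 181.1 rad/s
x(θ) = r cosθ + √(L² − r² sin²θ); with ω constant, a = ω²·d²x/dθ².
d²x/dθ² = −r cosθ − r²(cos2θ)/√u − r⁴ sin²2θ/(4u^{3/2}),  u = L² − r² sin²θ = 0.0360505 m².
Substituting r = 0.0596 m, L = 0.1983 m, θ = 73.7°: d²x/dθ² = -0.0011006 m.
a = ω²·d²x/dθ² = (181.1)²·(-0.0011006) = -36.104 m/s²;  |a| = 36.104 m/s².

36.1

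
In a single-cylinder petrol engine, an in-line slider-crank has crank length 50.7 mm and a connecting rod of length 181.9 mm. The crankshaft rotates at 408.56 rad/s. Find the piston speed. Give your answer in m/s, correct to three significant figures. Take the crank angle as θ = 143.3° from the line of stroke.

9.57

ω = 408.6 rad/s
For an in-line slider-crank, x = r cosθ + √(L² − r² sin²θ), so v = −rω sinθ·[1 + r cosθ/√(L² − r² sin²θ)].
With r = 0.0507 m, L = 0.1819 m, θ = 143.3°: √(L² − r² sin²θ) = 0.17936 m.
v = −0.0507·408.6·0.59763·[1 + 0.0507·-0.80178/0.17936] = -9.5736 m/s.
|v| = 9.5736 m/s.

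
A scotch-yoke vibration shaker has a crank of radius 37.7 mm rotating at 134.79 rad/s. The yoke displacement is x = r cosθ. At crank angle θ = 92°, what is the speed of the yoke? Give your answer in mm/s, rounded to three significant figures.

ω = 134.8 rad/s
x = r cosθ ⇒ ẋ = −rω sinθ.
|v| = rω|sinθ| = 0.0377·134.8·|sin 92°| = 5.0785 m/s = 5078.5 mm/s.

5080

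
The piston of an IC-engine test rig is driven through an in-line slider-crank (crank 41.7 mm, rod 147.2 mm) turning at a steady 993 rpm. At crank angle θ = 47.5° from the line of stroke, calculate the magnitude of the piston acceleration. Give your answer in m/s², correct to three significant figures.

ω = 2π·993/60 = 104 rad/s
x(θ) = r cosθ + √(L² − r² sin²θ); with ω constant, a = ω²·d²x/dθ².
d²x/dθ² = −r cosθ − r²(cos2θ)/√u − r⁴ sin²2θ/(4u^{3/2}),  u = L² − r² sin²θ = 0.0207226 m².
Substituting r = 0.0417 m, L = 0.1472 m, θ = 47.5°: d²x/dθ² = -0.027371 m.
a = ω²·d²x/dθ² = (104)²·(-0.027371) = -295.97 m/s²;  |a| = 295.97 m/s².

296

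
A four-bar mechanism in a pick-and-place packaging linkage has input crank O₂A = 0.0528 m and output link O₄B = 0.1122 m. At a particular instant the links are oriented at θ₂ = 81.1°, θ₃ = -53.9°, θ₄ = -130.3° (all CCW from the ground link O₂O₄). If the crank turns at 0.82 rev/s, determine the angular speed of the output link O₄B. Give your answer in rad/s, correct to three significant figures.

ω₂ = 5.152 rad/s (from 0.82 rev/s).
Differentiating the loop-closure r₂e^{iθ₂}+r₃e^{iθ₃}=r₁+r₄e^{iθ₄} gives r₂ω₂e^{iθ₂}+r₃ω₃e^{iθ₃}=r₄ω₄e^{iθ₄}.
Eliminating the other unknown: ω₄ = r₂ω₂ sin(θ₂−θ₃) / [r₄ sin(θ₄−θ₃)].
Numerator sine = +0.70711; denominator sine = -0.97196.
Result = 0.0528·5.152·(+0.70711) / (0.1122·(-0.97196)) = -1.7639 rad/s; magnitude 1.7639 rad/s.

1.76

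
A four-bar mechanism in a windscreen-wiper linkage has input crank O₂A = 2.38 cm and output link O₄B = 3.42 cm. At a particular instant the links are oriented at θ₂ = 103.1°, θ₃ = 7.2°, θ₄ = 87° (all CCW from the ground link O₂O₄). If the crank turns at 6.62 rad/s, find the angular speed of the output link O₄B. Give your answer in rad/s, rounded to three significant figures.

4.66

ω₂ = 6.62 rad/s
Differentiating the loop-closure r₂e^{iθ₂}+r₃e^{iθ₃}=r₁+r₄e^{iθ₄} gives r₂ω₂e^{iθ₂}+r₃ω₃e^{iθ₃}=r₄ω₄e^{iθ₄}.
Eliminating the other unknown: ω₄ = r₂ω₂ sin(θ₂−θ₃) / [r₄ sin(θ₄−θ₃)].
Numerator sine = +0.99470; denominator sine = +0.98420.
Result = 0.0238·6.62·(+0.99470) / (0.0342·(+0.98420)) = +4.6561 rad/s; magnitude 4.6561 rad/s.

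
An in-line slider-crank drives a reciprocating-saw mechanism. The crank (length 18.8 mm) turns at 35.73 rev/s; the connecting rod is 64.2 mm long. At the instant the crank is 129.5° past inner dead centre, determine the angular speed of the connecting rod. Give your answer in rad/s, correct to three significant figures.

ω = 224.5 rad/s (converted from 35.73 rev/s).
The rod makes angle φ with the slider axis where L sinφ = r sinθ; differentiating, L cosφ·φ̇ = r ω cosθ.
L cosφ = √(L² − r² sin²θ) = 0.06254 m.
|ω_rod| = r ω |cosθ| / √(L² − r² sin²θ) = 0.0188·224.5·0.63608/0.06254 = 42.927 rad/s.

42.9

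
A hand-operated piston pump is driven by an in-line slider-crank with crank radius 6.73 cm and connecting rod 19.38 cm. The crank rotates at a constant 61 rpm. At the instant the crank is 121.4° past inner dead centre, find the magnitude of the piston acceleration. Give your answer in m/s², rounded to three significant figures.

ω = 2π·61/60 = 6.388 rad/s
x(θ) = r cosθ + √(L² − r² sin²θ); with ω constant, a = ω²·d²x/dθ².
d²x/dθ² = −r cosθ − r²(cos2θ)/√u − r⁴ sin²2θ/(4u^{3/2}),  u = L² − r² sin²θ = 0.0342586 m².
Substituting r = 0.0673 m, L = 0.1938 m, θ = 121.4°: d²x/dθ² = +0.04561 m.
a = ω²·d²x/dθ² = (6.388)²·(+0.04561) = +1.8611 m/s²;  |a| = 1.8611 m/s².

1.86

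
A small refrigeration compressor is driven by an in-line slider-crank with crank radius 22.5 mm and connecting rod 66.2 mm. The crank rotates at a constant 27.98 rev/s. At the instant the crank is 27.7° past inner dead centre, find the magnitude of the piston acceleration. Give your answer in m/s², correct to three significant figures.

756

ω = 2π·28 = 175.8 rad/s
x(θ) = r cosθ + √(L² − r² sin²θ); with ω constant, a = ω²·d²x/dθ².
d²x/dθ² = −r cosθ − r²(cos2θ)/√u − r⁴ sin²2θ/(4u^{3/2}),  u = L² − r² sin²θ = 0.00427305 m².
Substituting r = 0.0225 m, L = 0.0662 m, θ = 27.7°: d²x/dθ² = -0.024474 m.
a = ω²·d²x/dθ² = (175.8)²·(-0.024474) = -756.43 m/s²;  |a| = 756.43 m/s².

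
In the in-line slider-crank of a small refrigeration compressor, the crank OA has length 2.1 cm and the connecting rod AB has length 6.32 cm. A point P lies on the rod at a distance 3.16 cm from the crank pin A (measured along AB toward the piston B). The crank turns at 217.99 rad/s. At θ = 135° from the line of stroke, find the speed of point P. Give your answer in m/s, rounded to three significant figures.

ω = 218 rad/s.  Crank-pin speed |V_A| = rω = 4.5778 m/s, perpendicular to OA.
Rod angle: sinφ = −(r/L) sinθ ⇒ φ = -13.589°; ω_rod = −rω cosθ/√(L²−r²sin²θ) = +52.693 rad/s.
V_P = V_A + ω_rod × AP, with AP = 0.0316 m along the rod.
Components: V_Px = −rω sinθ − a·ω_rod·sinφ = -2.8458 m/s;  V_Py = rω cosθ + a·ω_rod·cosφ = -1.6185 m/s.
|V_P| = √(V_Px² + V_Py²) = 3.2738 m/s.

3.27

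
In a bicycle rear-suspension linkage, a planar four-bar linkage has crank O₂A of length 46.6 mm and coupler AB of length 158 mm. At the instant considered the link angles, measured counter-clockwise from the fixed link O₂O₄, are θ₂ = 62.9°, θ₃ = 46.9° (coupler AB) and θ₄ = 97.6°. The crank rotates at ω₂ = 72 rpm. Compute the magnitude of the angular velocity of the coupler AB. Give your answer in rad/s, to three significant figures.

ω₂ = 7.54 rad/s (from 72 rpm).
Differentiating the loop-closure r₂e^{iθ₂}+r₃e^{iθ₃}=r₁+r₄e^{iθ₄} gives r₂ω₂e^{iθ₂}+r₃ω₃e^{iθ₃}=r₄ω₄e^{iθ₄}.
Eliminating the other unknown: ω₃ = r₂ω₂ sin(θ₄−θ₂) / [r₃ sin(θ₃−θ₄)].
Numerator sine = +0.56928; denominator sine = -0.77384.
Result = 0.0466·7.54·(+0.56928) / (0.158·(-0.77384)) = -1.6359 rad/s; magnitude 1.6359 rad/s.

1.64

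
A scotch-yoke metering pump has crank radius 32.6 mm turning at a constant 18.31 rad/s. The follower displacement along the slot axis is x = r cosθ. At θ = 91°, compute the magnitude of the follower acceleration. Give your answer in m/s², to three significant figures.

0.191

ω = 18.31 rad/s
x = r cosθ ⇒ ẍ = −rω² cosθ (ω constant).
|a| = rω²|cosθ| = 0.0326·(18.31)²·|cos 91°| = 0.19074 m/s².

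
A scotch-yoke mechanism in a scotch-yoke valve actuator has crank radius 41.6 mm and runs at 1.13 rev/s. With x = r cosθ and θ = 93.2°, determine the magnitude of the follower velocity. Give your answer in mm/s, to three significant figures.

ω = 7.1 rad/s (from 1.13 rev/s).
x = r cosθ ⇒ ẋ = −rω sinθ.
|v| = rω|sinθ| = 0.0416·7.1·|sin 93.2°| = 0.2949 m/s = 294.9 mm/s.

295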